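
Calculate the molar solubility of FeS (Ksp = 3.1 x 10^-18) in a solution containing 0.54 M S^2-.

s ≈ 5.7 x 10^-18 M

FeS(s) ⇌ Fe^2+(aq) + S^2-(aq)
Ksp = [Fe^2+][S^2-]
If s mol/L dissolves here, [Fe^2+] = s, [S^2-] = 0.54 + s ≈ 0.54 (common-ion effect: S^2- is already 0.54 M).
Ksp ≈ s × 0.54
s = 5.7 × 10^-18 M
Check: s = 5.7 × 10^-18 ≪ 0.54, so the approximation is valid.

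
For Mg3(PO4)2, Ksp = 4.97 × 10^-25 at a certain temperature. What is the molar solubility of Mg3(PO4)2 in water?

Mg3(PO4)2(s) ⇌ 3 Mg^2+ + 2 PO4^3-
Ksp = [Mg^2+]^3[PO4^3-]^2
For each mole of Mg3(PO4)2 that dissolves: [Mg^2+] = 3s, [PO4^3-] = 2s.
Substituting: Ksp = (3s)^3(2s)^2 = 108s^5
s^5 = 4.97 × 10^-25 / 108, so s = 5.40 x 10^-6 M

s ≈ 5.40 x 10^-6 M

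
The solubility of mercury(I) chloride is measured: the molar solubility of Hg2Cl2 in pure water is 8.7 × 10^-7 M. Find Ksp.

Hg2Cl2(s) <=> Hg2^2+ + 2 Cl^-
Let s = molar solubility. Then [Hg2^2+] = s and [Cl^-] = 2s.
Ksp = [Hg2^2+][Cl^-]^2
Ksp = s(2s)^2 = 4s^3
Ksp = 4 × (8.7 x 10^-7)^3 = 2.6 x 10^-18

Ksp ≈ 2.6 × 10^-18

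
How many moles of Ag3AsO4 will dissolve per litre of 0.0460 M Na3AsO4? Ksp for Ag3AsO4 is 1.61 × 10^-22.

s = 5.06 × 10^-8 M

Ag3AsO4(s) <=> 3 Ag^+(aq) + AsO4^3-(aq)
Ksp = [Ag^+]^3[AsO4^3-]
Let s = moles of Ag3AsO4 that dissolve per litre. [Ag^+] = 3s, [AsO4^3-] = 0.0460 + s ≈ 0.0460 (since AsO4^3- from Na3AsO4 dominates).
Ksp ≈ (3s)^3 × 0.0460
s = 5.06 × 10^-8 M
Check: s = 5.1 x 10^-8 ≪ 0.0460, so the approximation is valid.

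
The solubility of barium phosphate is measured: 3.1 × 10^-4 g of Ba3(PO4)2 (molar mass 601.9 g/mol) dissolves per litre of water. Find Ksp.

Molar solubility s = (3.1 x 10^-4 g/L) / (601.9 g/mol) = 5.15 × 10^-7 M.
Ba3(PO4)2(s) ⇌ 3 Ba^2+(aq) + 2 PO4^3-(aq)
If s mol/L of Ba3(PO4)2 dissolves, [Ba^2+] = 3s and [PO4^3-] = 2s.
Ksp = [Ba^2+]^3[PO4^3-]^2
So Ksp = (3s)^3 × (2s)^2 = 108s^5
Ksp = 108 × (5.15 × 10^-7)^5 = 3.9 × 10^-30

Ksp = 3.9 × 10^-30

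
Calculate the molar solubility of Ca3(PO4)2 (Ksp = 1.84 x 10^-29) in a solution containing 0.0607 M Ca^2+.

Ca3(PO4)2(s) <=> 3 Ca^2+(aq) + 2 PO4^3-(aq)
Ksp = [Ca^2+]^3[PO4^3-]^2
If s mol/L dissolves here, [Ca^2+] = 0.0607 + 3s ≈ 0.0607, [PO4^3-] = 2s (common-ion effect: Ca^2+ is already 0.0607 M).
Ksp ≈ (0.0607)^3 × (2s)^2
s = 1.43 × 10^-13 M
Check: 3s = 4.3 x 10^-13 ≪ 0.0607, so the approximation is valid.

1.43 x 10^-13 M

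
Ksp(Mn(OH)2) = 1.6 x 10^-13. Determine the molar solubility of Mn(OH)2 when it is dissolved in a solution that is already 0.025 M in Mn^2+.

Mn(OH)2(s) ⇌ Mn^2+ + 2 OH^-
Ksp = [Mn^2+][OH^-]^2
If s mol/L dissolves here, [Mn^2+] = 0.025 + s ≈ 0.025, [OH^-] = 2s (since the Mn^2+ already present dominates).
Ksp ≈ 0.025 × (2s)^2
s = 1.3 × 10^-6 M
Check: s = 1.3 x 10^-6 ≪ 0.025, so the approximation is valid.

1.3e-6 M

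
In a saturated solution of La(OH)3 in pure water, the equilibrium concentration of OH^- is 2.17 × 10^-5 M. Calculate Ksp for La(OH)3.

La(OH)3(s) ⇌ La^3+ + 3 OH^-
Stoichiometry gives [La^3+] = (1/3)[OH^-] = 7.233 x 10^-6 M.
Ksp = [La^3+][OH^-]^3
Ksp = 7.233 × 10^-6 × (2.17 x 10^-5)^3 = 7.39 x 10^-20

Ksp = 7.39e-20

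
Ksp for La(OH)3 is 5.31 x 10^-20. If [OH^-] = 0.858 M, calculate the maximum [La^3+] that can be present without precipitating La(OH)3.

[La^3+] ≈ 8.41 × 10^-20 M

La(OH)3(s) ⇌ La^3+ + 3 OH^-
Ksp = [La^3+][OH^-]^3
Precipitation begins when Q = Ksp. With [OH^-] = 0.858 M:
5.31 x 10^-20 = (0.858)^3 × [La^3+]
[La^3+] = (5.31 x 10^-20 / 6.316 × 10^-1) = 8.41 x 10^-20 M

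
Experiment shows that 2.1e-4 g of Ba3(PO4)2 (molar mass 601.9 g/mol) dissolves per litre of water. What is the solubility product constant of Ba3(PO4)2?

Ksp ≈ 5.6 × 10^-31

Molar solubility s = (2.1 × 10^-4 g/L) / (601.9 g/mol) = 3.49 × 10^-7 M.
Ba3(PO4)2(s) ⇌ 3 Ba^2+(aq) + 2 PO4^3-(aq)
For each mole of Ba3(PO4)2 that dissolves: [Ba^2+] = 3s, [PO4^3-] = 2s.
Ksp = [Ba^2+]^3[PO4^3-]^2
Substituting: Ksp = (3s)^3(2s)^2 = 108s^5
Ksp = 108 × (3.49 × 10^-7)^5 = 5.6 × 10^-31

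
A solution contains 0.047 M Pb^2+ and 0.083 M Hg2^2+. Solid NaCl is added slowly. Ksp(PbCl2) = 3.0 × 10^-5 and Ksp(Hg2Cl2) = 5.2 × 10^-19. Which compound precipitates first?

Each salt begins to precipitate when Q = Ksp, i.e. when [Cl^-] reaches its threshold.
For PbCl2: 3.0 × 10^-5 = 0.047 × [Cl^-]^2  ⇒  [Cl^-] = 2.5 × 10^-2 M.
For Hg2Cl2: 5.2 × 10^-19 = 0.083 × [Cl^-]^2  ⇒  [Cl^-] = 2.5 x 10^-9 M.
The salt with the lower threshold [Cl^-] precipitates first: Hg2Cl2.

Hg2Cl2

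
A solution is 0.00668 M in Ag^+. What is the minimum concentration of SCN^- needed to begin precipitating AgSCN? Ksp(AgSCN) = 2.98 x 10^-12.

[SCN^-] ≈ 4.46 × 10^-10 M

AgSCN(s) ⇌ Ag^+ + SCN^-
Ksp = [Ag^+][SCN^-]
Precipitation begins when Q = Ksp. With [Ag^+] = 0.00668 M:
2.98 x 10^-12 = (0.00668) × [SCN^-]
[SCN^-] = (2.98 x 10^-12 / 6.68 x 10^-3) = 4.46 × 10^-10 M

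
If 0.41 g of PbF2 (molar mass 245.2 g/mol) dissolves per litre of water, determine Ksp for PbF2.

1.9 × 10^-8

Molar solubility s = (4.1 x 10^-1 g/L) / (245.2 g/mol) = 1.67 × 10^-3 M.
PbF2(s) ⇌ Pb^2+(aq) + 2 F^-(aq)
If s mol/L of PbF2 dissolves, [Pb^2+] = s and [F^-] = 2s.
Ksp = [Pb^2+][F^-]^2
So Ksp = s × (2s)^2 = 4s^3
With s = 1.67 × 10^-3: Ksp = 1.9 x 10^-8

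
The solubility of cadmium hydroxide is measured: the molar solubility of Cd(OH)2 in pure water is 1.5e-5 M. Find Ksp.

Cd(OH)2(s) <=> Cd^2+ + 2 OH^-
With molar solubility s: [Cd^2+] = s, [OH^-] = 2s.
Ksp = [Cd^2+][OH^-]^2
So Ksp = s × (2s)^2 = 4s^3
With s = 1.5 × 10^-5: Ksp = 1.4 × 10^-14

1.4 × 10^-14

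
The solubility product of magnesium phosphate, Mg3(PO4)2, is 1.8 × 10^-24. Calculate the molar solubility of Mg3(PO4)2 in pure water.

7.0 x 10^-6 M

Mg3(PO4)2(s) ⇌ 3 Mg^2+(aq) + 2 PO4^3-(aq)
Ksp = [Mg^2+]^3[PO4^3-]^2
With molar solubility s: [Mg^2+] = 3s, [PO4^3-] = 2s.
Substituting: Ksp = (3s)^3(2s)^2 = 108s^5
Solving, s = (1.8 × 10^-24/108)^(1/5) = 7.0 x 10^-6 M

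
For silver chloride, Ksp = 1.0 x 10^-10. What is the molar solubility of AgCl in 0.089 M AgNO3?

s = 1.1 x 10^-9 M

AgCl(s) ⇌ Ag^+ + Cl^-
Ksp = [Ag^+][Cl^-]
Let s be the molar solubility in this solution. [Ag^+] = 0.089 + s ≈ 0.089, [Cl^-] = s (Ksp is small, so little additional dissolves).
Ksp ≈ 0.089 × s
s = 1.1 x 10^-9 M
Check: s = 1.1 x 10^-9 ≪ 0.089, so the approximation is valid.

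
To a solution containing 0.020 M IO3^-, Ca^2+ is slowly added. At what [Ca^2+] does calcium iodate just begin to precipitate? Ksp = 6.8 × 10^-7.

1.7 × 10^-3 M

Ca(IO3)2(s) ⇌ Ca^2+(aq) + 2 IO3^-(aq)
Ksp = [Ca^2+][IO3^-]^2
Precipitation begins when Q = Ksp. With [IO3^-] = 0.020 M:
6.8 × 10^-7 = (0.020)^2 × [Ca^2+]
[Ca^2+] = (6.8 × 10^-7 / 4.00 x 10^-4) = 1.7 × 10^-3 M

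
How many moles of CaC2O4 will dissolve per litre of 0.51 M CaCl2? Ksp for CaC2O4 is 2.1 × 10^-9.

s ≈ 4.1 × 10^-9 M

CaC2O4(s) ⇌ Ca^2+ + C2O4^2-
Ksp = [Ca^2+][C2O4^2-]
Let s = moles of CaC2O4 that dissolve per litre. [Ca^2+] = 0.51 + s ≈ 0.51, [C2O4^2-] = s (since Ca^2+ from CaCl2 dominates).
Ksp ≈ 0.51 × s
s = 4.1 × 10^-9 M
Check: s = 4.1 × 10^-9 ≪ 0.51, so the approximation is valid.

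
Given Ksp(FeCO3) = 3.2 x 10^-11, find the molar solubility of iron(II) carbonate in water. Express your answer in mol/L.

FeCO3(s) <=> Fe^2+(aq) + CO3^2-(aq)
Ksp = [Fe^2+][CO3^2-]
Let s = molar solubility. Then [Fe^2+] = s and [CO3^2-] = s.
Ksp = s^2
s = (3.2 x 10^-11)^(1/2) = 5.7 × 10^-6 M

s ≈ 5.7e-6 M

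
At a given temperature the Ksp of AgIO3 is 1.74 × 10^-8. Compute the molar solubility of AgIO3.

AgIO3(s) ⇌ Ag^+(aq) + IO3^-(aq)
Ksp = [Ag^+][IO3^-]
With molar solubility s: [Ag^+] = s, [IO3^-] = s.
Ksp = (s)(s) = s^2
s = (1.74 × 10^-8)^(1/2) = 1.32 × 10^-4 M

1.32 x 10^-4 M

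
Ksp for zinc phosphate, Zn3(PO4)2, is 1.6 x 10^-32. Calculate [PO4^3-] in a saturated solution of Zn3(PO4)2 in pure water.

Zn3(PO4)2(s) ⇌ 3 Zn^2+(aq) + 2 PO4^3-(aq)
Ksp = [Zn^2+]^3[PO4^3-]^2
Let s = molar solubility. Then [Zn^2+] = 3s and [PO4^3-] = 2s.
So Ksp = (3s)^3 × (2s)^2 = 108s^5
s^5 = 1.6 x 10^-32 / 108, so s = 1.71 x 10^-7 M
[PO4^3-] = 2s = 3.4 × 10^-7 M

3.4 × 10^-7 M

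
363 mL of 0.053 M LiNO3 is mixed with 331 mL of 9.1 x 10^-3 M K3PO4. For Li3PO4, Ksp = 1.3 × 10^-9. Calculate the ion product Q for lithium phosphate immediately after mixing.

Q ≈ 9.2 × 10^-8

Total volume = 363 + 331 = 694 mL.
[Li^+] = 5.3 x 10^-2 × (363/694) = 2.77 × 10^-2 M
[PO4^3-] = 9.1 × 10^-3 × (331/694) = 4.34 x 10^-3 M
Li3PO4(s) ⇌ 3 Li^+(aq) + PO4^3-(aq), so Q = [Li^+]^3[PO4^3-]
Q = (2.77 × 10^-2)^3(4.34 x 10^-3) = 9.2 x 10^-8
Q > Ksp, so Li3PO4 will precipitate.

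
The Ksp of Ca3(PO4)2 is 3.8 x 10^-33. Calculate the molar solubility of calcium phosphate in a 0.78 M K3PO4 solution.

s ≈ 6.1 x 10^-12 M

Ca3(PO4)2(s) ⇌ 3 Ca^2+(aq) + 2 PO4^3-(aq)
Ksp = [Ca^2+]^3[PO4^3-]^2
Let s = moles of Ca3(PO4)2 that dissolve per litre. [Ca^2+] = 3s, [PO4^3-] = 0.78 + 2s ≈ 0.78 (since PO4^3- from K3PO4 dominates).
Ksp ≈ (3s)^3 × (0.78)^2
s = 6.1 x 10^-12 M
Check: 2s = 1.2 × 10^-11 ≪ 0.78, so the approximation is valid.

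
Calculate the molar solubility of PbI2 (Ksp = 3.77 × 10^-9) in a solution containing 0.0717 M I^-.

PbI2(s) <=> Pb^2+(aq) + 2 I^-(aq)
Ksp = [Pb^2+][I^-]^2
Let s = moles of PbI2 that dissolve per litre. [Pb^2+] = s, [I^-] = 0.0717 + 2s ≈ 0.0717 (since the I^- already present dominates).
Ksp ≈ s × (0.0717)^2
s = 7.33 × 10^-7 M
Check: 2s = 1.5 × 10^-6 ≪ 0.0717, so the approximation is valid.

s ≈ 7.33 × 10^-7 M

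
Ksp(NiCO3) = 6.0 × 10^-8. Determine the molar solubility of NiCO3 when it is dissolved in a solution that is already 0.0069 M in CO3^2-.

s = 8.7 × 10^-6 M

NiCO3(s) ⇌ Ni^2+ + CO3^2-
Ksp = [Ni^2+][CO3^2-]
If s mol/L dissolves here, [Ni^2+] = s, [CO3^2-] = 0.0069 + s ≈ 0.0069 (since the CO3^2- already present dominates).
Ksp ≈ s × 0.0069
s = 8.7 x 10^-6 M
Check: s = 8.7 × 10^-6 ≪ 0.0069, so the approximation is valid.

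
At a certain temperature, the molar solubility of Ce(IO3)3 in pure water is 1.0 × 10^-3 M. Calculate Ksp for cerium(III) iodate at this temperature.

Ce(IO3)3(s) ⇌ Ce^3+(aq) + 3 IO3^-(aq)
With molar solubility s: [Ce^3+] = s, [IO3^-] = 3s.
Ksp = [Ce^3+][IO3^-]^3
Substituting: Ksp = s(3s)^3 = 27s^4
Ksp = 27 × (1.0 × 10^-3)^4 = 2.7 × 10^-11

2.7 x 10^-11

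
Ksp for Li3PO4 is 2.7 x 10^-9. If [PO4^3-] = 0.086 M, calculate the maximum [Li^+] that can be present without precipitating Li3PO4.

Li3PO4(s) ⇌ 3 Li^+(aq) + PO4^3-(aq)
Ksp = [Li^+]^3[PO4^3-]
Precipitation begins when Q = Ksp. With [PO4^3-] = 0.086 M:
2.7 x 10^-9 = (0.086) × [Li^+]^3
[Li^+] = (2.7 x 10^-9 / 8.6 × 10^-2)^(1/3) = 3.2 x 10^-3 M

[Li^+] ≈ 3.2 x 10^-3 M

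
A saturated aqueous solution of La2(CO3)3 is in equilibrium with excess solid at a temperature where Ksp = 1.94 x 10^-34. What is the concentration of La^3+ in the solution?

[La^3+] ≈ 1.42 x 10^-7 M

La2(CO3)3(s) ⇌ 2 La^3+ + 3 CO3^2-
Ksp = [La^3+]^2[CO3^2-]^3
With molar solubility s: [La^3+] = 2s, [CO3^2-] = 3s.
Ksp = (2s)^2(3s)^3 = 108s^5
s = (1.94 x 10^-34 / 108)^(1/5) = 7.094 × 10^-8 M
[La^3+] = 2s = 1.42 × 10^-7 M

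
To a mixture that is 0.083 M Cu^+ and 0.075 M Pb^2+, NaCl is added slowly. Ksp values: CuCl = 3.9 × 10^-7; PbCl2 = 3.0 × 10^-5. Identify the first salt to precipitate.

Precipitation of each salt starts when its ion product equals its Ksp.
For CuCl: 3.9 × 10^-7 = 0.083 × [Cl^-]  ⇒  [Cl^-] = 4.7 x 10^-6 M.
For PbCl2: 3.0 × 10^-5 = 0.075 × [Cl^-]^2  ⇒  [Cl^-] = 2.0 x 10^-2 M.
The salt with the lower threshold [Cl^-] precipitates first: CuCl.

CuCl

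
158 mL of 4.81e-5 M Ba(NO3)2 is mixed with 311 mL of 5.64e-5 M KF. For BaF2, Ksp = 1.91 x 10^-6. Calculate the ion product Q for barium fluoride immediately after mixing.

Q = 2.27 × 10^-14

Total volume = 158 + 311 = 469 mL.
[Ba^2+] = 4.81 × 10^-5 × (158/469) = 1.620 × 10^-5 M
[F^-] = 5.64 x 10^-5 × (311/469) = 3.740 × 10^-5 M
BaF2(s) ⇌ Ba^2+(aq) + 2 F^-(aq), so Q = [Ba^2+][F^-]^2
Q = (1.620 x 10^-5)(3.740 × 10^-5)^2 = 2.27 × 10^-14
Q < Ksp, so no precipitate of BaF2 forms.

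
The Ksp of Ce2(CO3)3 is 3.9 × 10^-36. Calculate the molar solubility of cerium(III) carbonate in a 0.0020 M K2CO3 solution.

Ce2(CO3)3(s) ⇌ 2 Ce^3+(aq) + 3 CO3^2-(aq)
Ksp = [Ce^3+]^2[CO3^2-]^3
If s mol/L dissolves here, [Ce^3+] = 2s, [CO3^2-] = 0.0020 + 3s ≈ 0.0020 (Ksp is small, so little additional dissolves).
Ksp ≈ (2s)^2 × (0.0020)^3
s = 1.1 × 10^-14 M
Check: 3s = 3.3 × 10^-14 ≪ 0.0020, so the approximation is valid.

s = 1.1e-14 M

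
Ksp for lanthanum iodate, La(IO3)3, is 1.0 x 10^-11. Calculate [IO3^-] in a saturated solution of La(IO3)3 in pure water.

La(IO3)3(s) ⇌ La^3+(aq) + 3 IO3^-(aq)
Ksp = [La^3+][IO3^-]^3
If s mol/L of La(IO3)3 dissolves, [La^3+] = s and [IO3^-] = 3s.
So Ksp = s × (3s)^3 = 27s^4
Solving, s = (1.0 x 10^-11/27)^(1/4) = 7.80 x 10^-4 M
[IO3^-] = 3s = 2.3 × 10^-3 M

[IO3^-] ≈ 2.3 × 10^-3 M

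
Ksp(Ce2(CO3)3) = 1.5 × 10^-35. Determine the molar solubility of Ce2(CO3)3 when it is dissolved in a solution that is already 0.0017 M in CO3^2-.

2.8e-14 M

Ce2(CO3)3(s) ⇌ 2 Ce^3+ + 3 CO3^2-
Ksp = [Ce^3+]^2[CO3^2-]^3
If s mol/L dissolves here, [Ce^3+] = 2s, [CO3^2-] = 0.0017 + 3s ≈ 0.0017 (since the CO3^2- already present dominates).
Ksp ≈ (2s)^2 × (0.0017)^3
s = 2.8 × 10^-14 M
Check: 3s = 8.3 × 10^-14 ≪ 0.0017, so the approximation is valid.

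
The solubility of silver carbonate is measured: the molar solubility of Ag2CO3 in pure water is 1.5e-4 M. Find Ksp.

Ag2CO3(s) ⇌ 2 Ag^+(aq) + CO3^2-(aq)
With molar solubility s: [Ag^+] = 2s, [CO3^2-] = s.
Ksp = [Ag^+]^2[CO3^2-]
So Ksp = (2s)^2 × s = 4s^3
Ksp = 4 × (1.5 × 10^-4)^3 = 1.4 × 10^-11

Ksp = 1.4e-11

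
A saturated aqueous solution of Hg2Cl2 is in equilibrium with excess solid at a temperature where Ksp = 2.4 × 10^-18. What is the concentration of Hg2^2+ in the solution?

Hg2Cl2(s) <=> Hg2^2+ + 2 Cl^-
Ksp = [Hg2^2+][Cl^-]^2
For each mole of Hg2Cl2 that dissolves: [Hg2^2+] = s, [Cl^-] = 2s.
Substituting: Ksp = s(2s)^2 = 4s^3
s^3 = 2.4 × 10^-18 / 4, so s = 8.43 × 10^-7 M
[Hg2^2+] = s = 8.4 × 10^-7 M

[Hg2^2+] ≈ 8.4 x 10^-7 M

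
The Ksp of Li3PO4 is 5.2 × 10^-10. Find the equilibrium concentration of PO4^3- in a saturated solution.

Li3PO4(s) ⇌ 3 Li^+(aq) + PO4^3-(aq)
Ksp = [Li^+]^3[PO4^3-]
Let s = molar solubility. Then [Li^+] = 3s and [PO4^3-] = s.
So Ksp = (3s)^3 × s = 27s^4
s^4 = 5.2 × 10^-10 / 27, so s = 2.09 × 10^-3 M
[PO4^3-] = s = 2.1 × 10^-3 M

[PO4^3-] ≈ 2.1e-3 M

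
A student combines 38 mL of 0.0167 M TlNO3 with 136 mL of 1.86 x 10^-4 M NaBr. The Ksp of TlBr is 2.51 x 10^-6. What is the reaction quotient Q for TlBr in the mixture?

Total volume = 38 + 136 = 174 mL.
[Tl^+] = 1.67 x 10^-2 × (38/174) = 3.647 x 10^-3 M
[Br^-] = 1.86 × 10^-4 × (136/174) = 1.454 × 10^-4 M
TlBr(s) ⇌ Tl^+ + Br^-, so Q = [Tl^+][Br^-]
Q = (3.647 x 10^-3)(1.454 × 10^-4) = 5.30 × 10^-7
Q < Ksp, so no precipitate of TlBr forms.

Q = 5.30 × 10^-7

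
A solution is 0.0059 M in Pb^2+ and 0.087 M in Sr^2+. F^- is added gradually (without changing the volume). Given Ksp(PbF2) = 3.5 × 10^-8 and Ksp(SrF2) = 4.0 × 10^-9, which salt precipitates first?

SrF2

Each salt begins to precipitate when Q = Ksp, i.e. when [F^-] reaches its threshold.
For PbF2: 3.5 × 10^-8 = 0.0059 × [F^-]^2  ⇒  [F^-] = 2.4 × 10^-3 M.
For SrF2: 4.0 × 10^-9 = 0.087 × [F^-]^2  ⇒  [F^-] = 2.1 × 10^-4 M.
The salt with the lower threshold [F^-] precipitates first: SrF2.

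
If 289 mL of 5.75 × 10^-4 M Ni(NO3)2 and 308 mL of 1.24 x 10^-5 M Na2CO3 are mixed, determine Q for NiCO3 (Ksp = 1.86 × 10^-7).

Q ≈ 1.78 x 10^-9

Total volume = 289 + 308 = 597 mL.
[Ni^2+] = 5.75 × 10^-4 × (289/597) = 2.784 × 10^-4 M
[CO3^2-] = 1.24 × 10^-5 × (308/597) = 6.397 x 10^-6 M
NiCO3(s) <=> Ni^2+ + CO3^2-, so Q = [Ni^2+][CO3^2-]
Q = (2.784 x 10^-4)(6.397 × 10^-6) = 1.78 × 10^-9
Q < Ksp, so no precipitate of NiCO3 forms.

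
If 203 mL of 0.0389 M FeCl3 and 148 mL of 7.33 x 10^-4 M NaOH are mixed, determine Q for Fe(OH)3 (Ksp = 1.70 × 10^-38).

Total volume = 203 + 148 = 351 mL.
[Fe^3+] = 3.89 × 10^-2 × (203/351) = 2.250 × 10^-2 M
[OH^-] = 7.33 × 10^-4 × (148/351) = 3.091 x 10^-4 M
Fe(OH)3(s) ⇌ Fe^3+(aq) + 3 OH^-(aq), so Q = [Fe^3+][OH^-]^3
Q = (2.250 × 10^-2)(3.091 x 10^-4)^3 = 6.64 x 10^-13
Q > Ksp, so Fe(OH)3 will precipitate.

Q ≈ 6.64e-13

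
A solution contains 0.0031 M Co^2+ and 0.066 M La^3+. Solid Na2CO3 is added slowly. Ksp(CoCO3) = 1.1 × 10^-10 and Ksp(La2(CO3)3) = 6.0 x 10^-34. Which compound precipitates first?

Each salt begins to precipitate when Q = Ksp, i.e. when [CO3^2-] reaches its threshold.
For CoCO3: 1.1 × 10^-10 = 0.0031 × [CO3^2-]  ⇒  [CO3^2-] = 3.5 × 10^-8 M.
For La2(CO3)3: 6.0 x 10^-34 = (0.066)^2 × [CO3^2-]^3  ⇒  [CO3^2-] = 5.2 × 10^-11 M.
The salt with the lower threshold [CO3^2-] precipitates first: La2(CO3)3.

La2(CO3)3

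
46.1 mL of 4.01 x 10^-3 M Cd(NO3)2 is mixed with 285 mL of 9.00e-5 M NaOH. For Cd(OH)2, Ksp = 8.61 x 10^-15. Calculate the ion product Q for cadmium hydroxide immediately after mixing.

Total volume = 46.1 + 285 = 331.1 mL.
[Cd^2+] = 4.01 x 10^-3 × (46.1/331.1) = 5.583 × 10^-4 M
[OH^-] = 9.00 x 10^-5 × (285/331.1) = 7.747 × 10^-5 M
Cd(OH)2(s) ⇌ Cd^2+(aq) + 2 OH^-(aq), so Q = [Cd^2+][OH^-]^2
Q = (5.583 × 10^-4)(7.747 × 10^-5)^2 = 3.35 x 10^-12
Q > Ksp, so Cd(OH)2 will precipitate.

3.35 × 10^-12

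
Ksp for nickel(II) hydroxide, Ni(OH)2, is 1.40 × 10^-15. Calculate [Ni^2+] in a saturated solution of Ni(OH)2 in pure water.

[Ni^2+] = 7.05e-6 M

Ni(OH)2(s) ⇌ Ni^2+(aq) + 2 OH^-(aq)
Ksp = [Ni^2+][OH^-]^2
For each mole of Ni(OH)2 that dissolves: [Ni^2+] = s, [OH^-] = 2s.
Substituting: Ksp = s(2s)^2 = 4s^3
s = (1.40 × 10^-15 / 4)^(1/3) = 7.047 × 10^-6 M
[Ni^2+] = s = 7.05 x 10^-6 M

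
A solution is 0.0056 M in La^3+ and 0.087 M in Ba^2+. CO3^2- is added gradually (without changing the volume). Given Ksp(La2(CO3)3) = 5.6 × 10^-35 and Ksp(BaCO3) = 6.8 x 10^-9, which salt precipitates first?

La2(CO3)3

Each salt begins to precipitate when Q = Ksp, i.e. when [CO3^2-] reaches its threshold.
For La2(CO3)3: 5.6 × 10^-35 = (0.0056)^2 × [CO3^2-]^3  ⇒  [CO3^2-] = 1.2 x 10^-10 M.
For BaCO3: 6.8 x 10^-9 = 0.087 × [CO3^2-]  ⇒  [CO3^2-] = 7.8 × 10^-8 M.
The salt with the lower threshold [CO3^2-] precipitates first: La2(CO3)3.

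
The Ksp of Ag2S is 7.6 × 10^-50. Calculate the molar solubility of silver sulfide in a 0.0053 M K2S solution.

s ≈ 1.9e-24 M

Ag2S(s) <=> 2 Ag^+(aq) + S^2-(aq)
Ksp = [Ag^+]^2[S^2-]
Let s = moles of Ag2S that dissolve per litre. [Ag^+] = 2s, [S^2-] = 0.0053 + s ≈ 0.0053 (Ksp is small, so little additional dissolves).
Ksp ≈ (2s)^2 × 0.0053
s = 1.9 x 10^-24 M
Check: s = 1.9 × 10^-24 ≪ 0.0053, so the approximation is valid.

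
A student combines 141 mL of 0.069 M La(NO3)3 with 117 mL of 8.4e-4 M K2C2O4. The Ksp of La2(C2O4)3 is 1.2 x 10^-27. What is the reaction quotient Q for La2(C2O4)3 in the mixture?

Q ≈ 7.9 × 10^-14

Total volume = 141 + 117 = 258 mL.
[La^3+] = 6.9 × 10^-2 × (141/258) = 3.77 x 10^-2 M
[C2O4^2-] = 8.4 x 10^-4 × (117/258) = 3.81 × 10^-4 M
La2(C2O4)3(s) ⇌ 2 La^3+(aq) + 3 C2O4^2-(aq), so Q = [La^3+]^2[C2O4^2-]^3
Q = (3.77 × 10^-2)^2(3.81 × 10^-4)^3 = 7.9 × 10^-14
Q > Ksp, so La2(C2O4)3 will precipitate.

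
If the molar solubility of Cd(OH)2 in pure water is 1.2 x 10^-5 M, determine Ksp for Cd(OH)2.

Cd(OH)2(s) ⇌ Cd^2+(aq) + 2 OH^-(aq)
If s mol/L of Cd(OH)2 dissolves, [Cd^2+] = s and [OH^-] = 2s.
Ksp = [Cd^2+][OH^-]^2
Substituting: Ksp = s(2s)^2 = 4s^3
Ksp = 4 × (1.2 x 10^-5)^3 = 6.9 × 10^-15

6.9e-15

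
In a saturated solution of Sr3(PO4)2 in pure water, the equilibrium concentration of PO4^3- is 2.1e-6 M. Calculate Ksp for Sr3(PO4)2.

Ksp = 1.4 × 10^-28

Sr3(PO4)2(s) ⇌ 3 Sr^2+ + 2 PO4^3-
Stoichiometry gives [Sr^2+] = (3/2)[PO4^3-] = 3.15 × 10^-6 M.
Ksp = [Sr^2+]^3[PO4^3-]^2
Ksp = (3.15 x 10^-6)^3 × (2.1 x 10^-6)^2 = 1.4 × 10^-28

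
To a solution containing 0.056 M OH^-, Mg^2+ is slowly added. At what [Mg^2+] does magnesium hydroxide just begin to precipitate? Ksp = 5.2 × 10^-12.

[Mg^2+] = 1.7e-9 M

Mg(OH)2(s) ⇌ Mg^2+ + 2 OH^-
Ksp = [Mg^2+][OH^-]^2
Precipitation begins when Q = Ksp. With [OH^-] = 0.056 M:
5.2 × 10^-12 = (0.056)^2 × [Mg^2+]
[Mg^2+] = (5.2 × 10^-12 / 3.14 × 10^-3) = 1.7 × 10^-9 M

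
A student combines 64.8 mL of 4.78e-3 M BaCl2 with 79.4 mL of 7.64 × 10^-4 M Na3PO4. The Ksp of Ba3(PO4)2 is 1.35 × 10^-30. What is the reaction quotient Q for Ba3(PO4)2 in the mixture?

Total volume = 64.8 + 79.4 = 144.2 mL.
[Ba^2+] = 4.78 x 10^-3 × (64.8/144.2) = 2.148 × 10^-3 M
[PO4^3-] = 7.64 × 10^-4 × (79.4/144.2) = 4.207 × 10^-4 M
Ba3(PO4)2(s) <=> 3 Ba^2+(aq) + 2 PO4^3-(aq), so Q = [Ba^2+]^3[PO4^3-]^2
Q = (2.148 x 10^-3)^3(4.207 x 10^-4)^2 = 1.75 × 10^-15
Q > Ksp, so Ba3(PO4)2 will precipitate.

Q ≈ 1.75 × 10^-15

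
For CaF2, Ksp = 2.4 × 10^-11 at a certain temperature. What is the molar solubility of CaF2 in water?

CaF2(s) ⇌ Ca^2+(aq) + 2 F^-(aq)
Ksp = [Ca^2+][F^-]^2
For each mole of CaF2 that dissolves: [Ca^2+] = s, [F^-] = 2s.
Ksp = s(2s)^2 = 4s^3
s = (2.4 × 10^-11 / 4)^(1/3) = 1.8 x 10^-4 M

s = 1.8 x 10^-4 M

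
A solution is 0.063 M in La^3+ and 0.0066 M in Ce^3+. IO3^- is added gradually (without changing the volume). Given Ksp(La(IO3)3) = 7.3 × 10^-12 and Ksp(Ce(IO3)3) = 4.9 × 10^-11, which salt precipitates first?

La(IO3)3

Each salt begins to precipitate when Q = Ksp, i.e. when [IO3^-] reaches its threshold.
For La(IO3)3: 7.3 × 10^-12 = 0.063 × [IO3^-]^3  ⇒  [IO3^-] = 4.9 × 10^-4 M.
For Ce(IO3)3: 4.9 × 10^-11 = 0.0066 × [IO3^-]^3  ⇒  [IO3^-] = 2.0 × 10^-3 M.
The salt with the lower threshold [IO3^-] precipitates first: La(IO3)3.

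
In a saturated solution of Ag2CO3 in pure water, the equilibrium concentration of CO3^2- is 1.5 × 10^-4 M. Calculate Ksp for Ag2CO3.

Ag2CO3(s) ⇌ 2 Ag^+(aq) + CO3^2-(aq)
Stoichiometry gives [Ag^+] = (2/1)[CO3^2-] = 3.00 × 10^-4 M.
Ksp = [Ag^+]^2[CO3^2-]
Ksp = (3.00 x 10^-4)^2 × 1.5 × 10^-4 = 1.4 x 10^-11

Ksp ≈ 1.4 x 10^-11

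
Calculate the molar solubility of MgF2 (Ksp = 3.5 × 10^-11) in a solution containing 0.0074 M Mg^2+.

MgF2(s) ⇌ Mg^2+(aq) + 2 F^-(aq)
Ksp = [Mg^2+][F^-]^2
Let s = moles of MgF2 that dissolve per litre. [Mg^2+] = 0.0074 + s ≈ 0.0074, [F^-] = 2s (Ksp is small, so little additional dissolves).
Ksp ≈ 0.0074 × (2s)^2
s = 3.4 × 10^-5 M
Check: s = 3.4 × 10^-5 ≪ 0.0074, so the approximation is valid.

s ≈ 3.4 × 10^-5 M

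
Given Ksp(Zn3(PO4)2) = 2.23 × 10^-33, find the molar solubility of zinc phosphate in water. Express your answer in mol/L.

Zn3(PO4)2(s) <=> 3 Zn^2+(aq) + 2 PO4^3-(aq)
Ksp = [Zn^2+]^3[PO4^3-]^2
If s mol/L of Zn3(PO4)2 dissolves, [Zn^2+] = 3s and [PO4^3-] = 2s.
Ksp = (3s)^3(2s)^2 = 108s^5
Solving, s = (2.23 × 10^-33/108)^(1/5) = 1.16 x 10^-7 M

1.16 × 10^-7 M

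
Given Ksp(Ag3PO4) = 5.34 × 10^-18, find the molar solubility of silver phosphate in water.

Ag3PO4(s) ⇌ 3 Ag^+ + PO4^3-
Ksp = [Ag^+]^3[PO4^3-]
If s mol/L of Ag3PO4 dissolves, [Ag^+] = 3s and [PO4^3-] = s.
Substituting: Ksp = (3s)^3s = 27s^4
s^4 = 5.34 × 10^-18 / 27, so s = 2.11 × 10^-5 M

s ≈ 2.11e-5 M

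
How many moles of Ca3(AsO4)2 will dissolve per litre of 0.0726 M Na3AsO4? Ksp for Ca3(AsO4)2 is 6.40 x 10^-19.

Ca3(AsO4)2(s) <=> 3 Ca^2+(aq) + 2 AsO4^3-(aq)
Ksp = [Ca^2+]^3[AsO4^3-]^2
If s mol/L dissolves here, [Ca^2+] = 3s, [AsO4^3-] = 0.0726 + 2s ≈ 0.0726 (common-ion effect: AsO4^3- is already 0.0726 M).
Ksp ≈ (3s)^3 × (0.0726)^2
s = 1.65 × 10^-6 M
Check: 2s = 3.3 x 10^-6 ≪ 0.0726, so the approximation is valid.

1.65 x 10^-6 M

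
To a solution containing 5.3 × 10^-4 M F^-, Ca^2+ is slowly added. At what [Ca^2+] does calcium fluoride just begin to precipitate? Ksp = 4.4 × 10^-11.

1.6 × 10^-4 M

CaF2(s) ⇌ Ca^2+(aq) + 2 F^-(aq)
Ksp = [Ca^2+][F^-]^2
Precipitation begins when Q = Ksp. With [F^-] = 5.3 × 10^-4 M:
4.4 × 10^-11 = (5.3 × 10^-4)^2 × [Ca^2+]
[Ca^2+] = (4.4 × 10^-11 / 2.81 × 10^-7) = 1.6 × 10^-4 M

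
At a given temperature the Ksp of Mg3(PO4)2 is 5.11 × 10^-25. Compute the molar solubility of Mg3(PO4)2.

Mg3(PO4)2(s) ⇌ 3 Mg^2+ + 2 PO4^3-
Ksp = [Mg^2+]^3[PO4^3-]^2
With molar solubility s: [Mg^2+] = 3s, [PO4^3-] = 2s.
Ksp = (3s)^3(2s)^2 = 108s^5
s = (5.11 × 10^-25 / 108)^(1/5) = 5.43 x 10^-6 M

5.43e-6 M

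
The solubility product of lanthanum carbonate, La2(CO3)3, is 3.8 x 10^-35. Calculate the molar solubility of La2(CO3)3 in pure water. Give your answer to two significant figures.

5.1 × 10^-8 M

La2(CO3)3(s) ⇌ 2 La^3+ + 3 CO3^2-
Ksp = [La^3+]^2[CO3^2-]^3
With molar solubility s: [La^3+] = 2s, [CO3^2-] = 3s.
So Ksp = (2s)^2 × (3s)^3 = 108s^5
s = (3.8 x 10^-35 / 108)^(1/5) = 5.1 × 10^-8 M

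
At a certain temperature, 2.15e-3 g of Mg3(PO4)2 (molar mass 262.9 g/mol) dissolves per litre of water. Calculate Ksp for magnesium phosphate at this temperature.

Molar solubility s = (2.15 x 10^-3 g/L) / (262.9 g/mol) = 8.178 × 10^-6 M.
Mg3(PO4)2(s) ⇌ 3 Mg^2+(aq) + 2 PO4^3-(aq)
For each mole of Mg3(PO4)2 that dissolves: [Mg^2+] = 3s, [PO4^3-] = 2s.
Ksp = [Mg^2+]^3[PO4^3-]^2
So Ksp = (3s)^3 × (2s)^2 = 108s^5
Ksp = 108 × (8.178 × 10^-6)^5 = 3.95 × 10^-24

Ksp = 3.95 × 10^-24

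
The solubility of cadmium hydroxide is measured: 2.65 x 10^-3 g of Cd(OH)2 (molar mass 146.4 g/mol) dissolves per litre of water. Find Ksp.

Molar solubility s = (2.65 x 10^-3 g/L) / (146.4 g/mol) = 1.810 × 10^-5 M.
Cd(OH)2(s) <=> Cd^2+(aq) + 2 OH^-(aq)
If s mol/L of Cd(OH)2 dissolves, [Cd^2+] = s and [OH^-] = 2s.
Ksp = [Cd^2+][OH^-]^2
Substituting: Ksp = s(2s)^2 = 4s^3
Ksp = 4 × (1.810 × 10^-5)^3 = 2.37 x 10^-14

Ksp = 2.37e-14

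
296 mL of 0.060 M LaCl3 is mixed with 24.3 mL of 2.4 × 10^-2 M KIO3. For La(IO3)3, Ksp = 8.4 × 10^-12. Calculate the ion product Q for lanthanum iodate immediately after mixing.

Q ≈ 3.3e-10

Total volume = 296 + 24.3 = 320.3 mL.
[La^3+] = 6.0 × 10^-2 × (296/320.3) = 5.54 × 10^-2 M
[IO3^-] = 2.4 × 10^-2 × (24.3/320.3) = 1.82 × 10^-3 M
La(IO3)3(s) ⇌ La^3+ + 3 IO3^-, so Q = [La^3+][IO3^-]^3
Q = (5.54 × 10^-2)(1.82 x 10^-3)^3 = 3.3 x 10^-10
Q > Ksp, so La(IO3)3 will precipitate.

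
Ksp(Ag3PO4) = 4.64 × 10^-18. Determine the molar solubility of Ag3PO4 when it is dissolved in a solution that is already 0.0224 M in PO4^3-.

Ag3PO4(s) <=> 3 Ag^+(aq) + PO4^3-(aq)
Ksp = [Ag^+]^3[PO4^3-]
Let s = moles of Ag3PO4 that dissolve per litre. [Ag^+] = 3s, [PO4^3-] = 0.0224 + s ≈ 0.0224 (since the PO4^3- already present dominates).
Ksp ≈ (3s)^3 × 0.0224
s = 1.97 x 10^-6 M
Check: s = 2.0 x 10^-6 ≪ 0.0224, so the approximation is valid.

1.97e-6 M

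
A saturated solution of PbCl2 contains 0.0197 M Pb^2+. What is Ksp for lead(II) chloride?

Ksp ≈ 3.06e-5

PbCl2(s) ⇌ Pb^2+ + 2 Cl^-
Stoichiometry gives [Cl^-] = (2/1)[Pb^2+] = 3.940 × 10^-2 M.
Ksp = [Pb^2+][Cl^-]^2
Ksp = 1.97 × 10^-2 × (3.940 × 10^-2)^2 = 3.06 × 10^-5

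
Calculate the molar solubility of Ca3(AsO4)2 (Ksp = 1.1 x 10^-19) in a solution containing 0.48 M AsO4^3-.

Ca3(AsO4)2(s) ⇌ 3 Ca^2+ + 2 AsO4^3-
Ksp = [Ca^2+]^3[AsO4^3-]^2
If s mol/L dissolves here, [Ca^2+] = 3s, [AsO4^3-] = 0.48 + 2s ≈ 0.48 (Ksp is small, so little additional dissolves).
Ksp ≈ (3s)^3 × (0.48)^2
s = 2.6 x 10^-7 M
Check: 2s = 5.2 × 10^-7 ≪ 0.48, so the approximation is valid.

s ≈ 2.6e-7 M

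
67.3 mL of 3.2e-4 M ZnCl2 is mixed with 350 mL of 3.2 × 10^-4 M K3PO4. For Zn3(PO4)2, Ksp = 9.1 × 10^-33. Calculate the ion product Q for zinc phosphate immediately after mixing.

Q = 9.9 × 10^-21

Total volume = 67.3 + 350 = 417.3 mL.
[Zn^2+] = 3.2 x 10^-4 × (67.3/417.3) = 5.16 × 10^-5 M
[PO4^3-] = 3.2 x 10^-4 × (350/417.3) = 2.68 x 10^-4 M
Zn3(PO4)2(s) ⇌ 3 Zn^2+(aq) + 2 PO4^3-(aq), so Q = [Zn^2+]^3[PO4^3-]^2
Q = (5.16 x 10^-5)^3(2.68 × 10^-4)^2 = 9.9 x 10^-21
Q > Ksp, so Zn3(PO4)2 will precipitate.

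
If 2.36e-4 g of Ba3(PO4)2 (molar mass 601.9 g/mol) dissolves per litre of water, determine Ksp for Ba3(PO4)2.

Molar solubility s = (2.36 × 10^-4 g/L) / (601.9 g/mol) = 3.921 × 10^-7 M.
Ba3(PO4)2(s) <=> 3 Ba^2+ + 2 PO4^3-
Let s = molar solubility. Then [Ba^2+] = 3s and [PO4^3-] = 2s.
Ksp = [Ba^2+]^3[PO4^3-]^2
So Ksp = (3s)^3 × (2s)^2 = 108s^5
With s = 3.921 × 10^-7: Ksp = 1.00 × 10^-30

Ksp = 1.00e-30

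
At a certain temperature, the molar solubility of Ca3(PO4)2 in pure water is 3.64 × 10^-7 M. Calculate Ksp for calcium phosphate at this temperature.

Ca3(PO4)2(s) <=> 3 Ca^2+(aq) + 2 PO4^3-(aq)
For each mole of Ca3(PO4)2 that dissolves: [Ca^2+] = 3s, [PO4^3-] = 2s.
Ksp = [Ca^2+]^3[PO4^3-]^2
So Ksp = (3s)^3 × (2s)^2 = 108s^5
With s = 3.64 × 10^-7: Ksp = 6.90 x 10^-31

Ksp ≈ 6.90e-31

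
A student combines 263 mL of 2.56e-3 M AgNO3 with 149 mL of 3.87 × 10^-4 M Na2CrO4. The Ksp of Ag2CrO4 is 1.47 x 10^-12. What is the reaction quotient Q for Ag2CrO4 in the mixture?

Total volume = 263 + 149 = 412 mL.
[Ag^+] = 2.56 x 10^-3 × (263/412) = 1.634 × 10^-3 M
[CrO4^2-] = 3.87 x 10^-4 × (149/412) = 1.400 x 10^-4 M
Ag2CrO4(s) ⇌ 2 Ag^+ + CrO4^2-, so Q = [Ag^+]^2[CrO4^2-]
Q = (1.634 × 10^-3)^2(1.400 x 10^-4) = 3.74 × 10^-10
Q > Ksp, so Ag2CrO4 will precipitate.

Q ≈ 3.74 × 10^-10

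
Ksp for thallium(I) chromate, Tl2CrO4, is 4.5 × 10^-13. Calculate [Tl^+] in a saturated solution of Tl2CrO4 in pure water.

9.7e-5 M

Tl2CrO4(s) ⇌ 2 Tl^+(aq) + CrO4^2-(aq)
Ksp = [Tl^+]^2[CrO4^2-]
For each mole of Tl2CrO4 that dissolves: [Tl^+] = 2s, [CrO4^2-] = s.
Ksp = (2s)^2s = 4s^3
s^3 = 4.5 × 10^-13 / 4, so s = 4.83 × 10^-5 M
[Tl^+] = 2s = 9.7 × 10^-5 M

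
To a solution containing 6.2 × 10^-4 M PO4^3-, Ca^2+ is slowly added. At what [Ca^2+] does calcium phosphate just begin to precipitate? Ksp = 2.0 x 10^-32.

Ca3(PO4)2(s) ⇌ 3 Ca^2+ + 2 PO4^3-
Ksp = [Ca^2+]^3[PO4^3-]^2
Precipitation begins when Q = Ksp. With [PO4^3-] = 6.2 × 10^-4 M:
2.0 x 10^-32 = (6.2 × 10^-4)^2 × [Ca^2+]^3
[Ca^2+] = (2.0 x 10^-32 / 3.84 × 10^-7)^(1/3) = 3.7 x 10^-9 M

3.7 x 10^-9 M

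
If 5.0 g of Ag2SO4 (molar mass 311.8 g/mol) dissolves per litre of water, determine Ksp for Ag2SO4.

Ksp = 1.6e-5

Molar solubility s = (5.0 g/L) / (311.8 g/mol) = 1.60 × 10^-2 M.
Ag2SO4(s) ⇌ 2 Ag^+(aq) + SO4^2-(aq)
For each mole of Ag2SO4 that dissolves: [Ag^+] = 2s, [SO4^2-] = s.
Ksp = [Ag^+]^2[SO4^2-]
Substituting: Ksp = (2s)^2s = 4s^3
With s = 1.60 x 10^-2: Ksp = 1.6 x 10^-5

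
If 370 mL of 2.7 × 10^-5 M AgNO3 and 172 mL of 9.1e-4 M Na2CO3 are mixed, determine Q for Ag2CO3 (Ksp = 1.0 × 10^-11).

Q = 9.8 × 10^-14

Total volume = 370 + 172 = 542 mL.
[Ag^+] = 2.7 x 10^-5 × (370/542) = 1.84 × 10^-5 M
[CO3^2-] = 9.1 x 10^-4 × (172/542) = 2.89 × 10^-4 M
Ag2CO3(s) <=> 2 Ag^+ + CO3^2-, so Q = [Ag^+]^2[CO3^2-]
Q = (1.84 x 10^-5)^2(2.89 × 10^-4) = 9.8 × 10^-14
Q < Ksp, so no precipitate of Ag2CO3 forms.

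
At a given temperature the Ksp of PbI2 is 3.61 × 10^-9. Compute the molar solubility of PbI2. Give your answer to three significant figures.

s = 9.66 × 10^-4 M

PbI2(s) <=> Pb^2+(aq) + 2 I^-(aq)
Ksp = [Pb^2+][I^-]^2
For each mole of PbI2 that dissolves: [Pb^2+] = s, [I^-] = 2s.
So Ksp = s × (2s)^2 = 4s^3
s = (3.61 × 10^-9 / 4)^(1/3) = 9.66 × 10^-4 M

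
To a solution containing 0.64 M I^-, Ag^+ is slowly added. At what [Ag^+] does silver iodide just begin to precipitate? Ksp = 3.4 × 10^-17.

AgI(s) ⇌ Ag^+ + I^-
Ksp = [Ag^+][I^-]
Precipitation begins when Q = Ksp. With [I^-] = 0.64 M:
3.4 × 10^-17 = (0.64) × [Ag^+]
[Ag^+] = (3.4 × 10^-17 / 6.4 × 10^-1) = 5.3 × 10^-17 M

[Ag^+] ≈ 5.3 × 10^-17 M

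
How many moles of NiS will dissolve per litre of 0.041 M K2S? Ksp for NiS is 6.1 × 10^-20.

NiS(s) ⇌ Ni^2+(aq) + S^2-(aq)
Ksp = [Ni^2+][S^2-]
Let s be the molar solubility in this solution. [Ni^2+] = s, [S^2-] = 0.041 + s ≈ 0.041 (since S^2- from K2S dominates).
Ksp ≈ s × 0.041
s = 1.5 × 10^-18 M
Check: s = 1.5 × 10^-18 ≪ 0.041, so the approximation is valid.

1.5 × 10^-18 M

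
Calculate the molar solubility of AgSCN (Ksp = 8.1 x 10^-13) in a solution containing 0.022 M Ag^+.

AgSCN(s) <=> Ag^+(aq) + SCN^-(aq)
Ksp = [Ag^+][SCN^-]
Let s be the molar solubility in this solution. [Ag^+] = 0.022 + s ≈ 0.022, [SCN^-] = s (since the Ag^+ already present dominates).
Ksp ≈ 0.022 × s
s = 3.7 × 10^-11 M
Check: s = 3.7 × 10^-11 ≪ 0.022, so the approximation is valid.

3.7e-11 M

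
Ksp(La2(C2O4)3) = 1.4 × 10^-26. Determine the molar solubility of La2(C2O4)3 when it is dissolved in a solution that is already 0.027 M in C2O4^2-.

s ≈ 1.3e-11 M

La2(C2O4)3(s) ⇌ 2 La^3+(aq) + 3 C2O4^2-(aq)
Ksp = [La^3+]^2[C2O4^2-]^3
Let s = moles of La2(C2O4)3 that dissolve per litre. [La^3+] = 2s, [C2O4^2-] = 0.027 + 3s ≈ 0.027 (common-ion effect: C2O4^2- is already 0.027 M).
Ksp ≈ (2s)^2 × (0.027)^3
s = 1.3 × 10^-11 M
Check: 3s = 4.0 × 10^-11 ≪ 0.027, so the approximation is valid.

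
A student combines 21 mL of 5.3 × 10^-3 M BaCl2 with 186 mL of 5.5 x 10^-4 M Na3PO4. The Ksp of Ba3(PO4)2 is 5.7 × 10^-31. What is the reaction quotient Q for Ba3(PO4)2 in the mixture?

Total volume = 21 + 186 = 207 mL.
[Ba^2+] = 5.3 × 10^-3 × (21/207) = 5.38 x 10^-4 M
[PO4^3-] = 5.5 × 10^-4 × (186/207) = 4.94 × 10^-4 M
Ba3(PO4)2(s) ⇌ 3 Ba^2+(aq) + 2 PO4^3-(aq), so Q = [Ba^2+]^3[PO4^3-]^2
Q = (5.38 × 10^-4)^3(4.94 x 10^-4)^2 = 3.8 x 10^-17
Q > Ksp, so Ba3(PO4)2 will precipitate.

3.8 × 10^-17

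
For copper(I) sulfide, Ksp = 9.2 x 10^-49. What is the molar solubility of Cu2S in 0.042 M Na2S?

2.3 × 10^-24 M

Cu2S(s) <=> 2 Cu^+(aq) + S^2-(aq)
Ksp = [Cu^+]^2[S^2-]
Let s = moles of Cu2S that dissolve per litre. [Cu^+] = 2s, [S^2-] = 0.042 + s ≈ 0.042 (common-ion effect: S^2- is already 0.042 M).
Ksp ≈ (2s)^2 × 0.042
s = 2.3 x 10^-24 M
Check: s = 2.3 × 10^-24 ≪ 0.042, so the approximation is valid.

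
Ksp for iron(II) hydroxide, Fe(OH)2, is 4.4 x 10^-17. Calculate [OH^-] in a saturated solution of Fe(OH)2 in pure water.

[OH^-] = 4.4e-6 M

Fe(OH)2(s) <=> Fe^2+(aq) + 2 OH^-(aq)
Ksp = [Fe^2+][OH^-]^2
For each mole of Fe(OH)2 that dissolves: [Fe^2+] = s, [OH^-] = 2s.
Ksp = s(2s)^2 = 4s^3
s = (4.4 x 10^-17 / 4)^(1/3) = 2.22 × 10^-6 M
[OH^-] = 2s = 4.4 × 10^-6 M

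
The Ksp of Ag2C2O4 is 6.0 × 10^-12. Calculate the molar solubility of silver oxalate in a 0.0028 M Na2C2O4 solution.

Ag2C2O4(s) ⇌ 2 Ag^+(aq) + C2O4^2-(aq)
Ksp = [Ag^+]^2[C2O4^2-]
If s mol/L dissolves here, [Ag^+] = 2s, [C2O4^2-] = 0.0028 + s ≈ 0.0028 (since C2O4^2- from Na2C2O4 dominates).
Ksp ≈ (2s)^2 × 0.0028
s = 2.3 x 10^-5 M
Check: s = 2.3 x 10^-5 ≪ 0.0028, so the approximation is valid.

2.3 x 10^-5 M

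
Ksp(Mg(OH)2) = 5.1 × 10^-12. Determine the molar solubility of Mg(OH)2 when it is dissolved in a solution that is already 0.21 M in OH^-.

Mg(OH)2(s) ⇌ Mg^2+(aq) + 2 OH^-(aq)
Ksp = [Mg^2+][OH^-]^2
Let s be the molar solubility in this solution. [Mg^2+] = s, [OH^-] = 0.21 + 2s ≈ 0.21 (common-ion effect: OH^- is already 0.21 M).
Ksp ≈ s × (0.21)^2
s = 1.2 × 10^-10 M
Check: 2s = 2.3 × 10^-10 ≪ 0.21, so the approximation is valid.

s = 1.2 × 10^-10 M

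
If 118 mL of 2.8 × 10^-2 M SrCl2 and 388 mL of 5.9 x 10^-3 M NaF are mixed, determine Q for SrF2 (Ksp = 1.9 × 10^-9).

Q = 1.3 × 10^-7

Total volume = 118 + 388 = 506 mL.
[Sr^2+] = 2.8 × 10^-2 × (118/506) = 6.53 × 10^-3 M
[F^-] = 5.9 × 10^-3 × (388/506) = 4.52 x 10^-3 M
SrF2(s) ⇌ Sr^2+ + 2 F^-, so Q = [Sr^2+][F^-]^2
Q = (6.53 x 10^-3)(4.52 x 10^-3)^2 = 1.3 × 10^-7
Q > Ksp, so SrF2 will precipitate.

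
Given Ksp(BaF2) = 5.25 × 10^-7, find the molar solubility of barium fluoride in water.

BaF2(s) <=> Ba^2+ + 2 F^-
Ksp = [Ba^2+][F^-]^2
Let s = molar solubility. Then [Ba^2+] = s and [F^-] = 2s.
Ksp = s(2s)^2 = 4s^3
s^3 = 5.25 × 10^-7 / 4, so s = 5.08 x 10^-3 M

s ≈ 5.08 × 10^-3 M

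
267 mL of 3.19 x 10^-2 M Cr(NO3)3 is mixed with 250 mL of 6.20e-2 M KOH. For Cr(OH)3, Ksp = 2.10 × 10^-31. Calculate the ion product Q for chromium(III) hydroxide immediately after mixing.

Total volume = 267 + 250 = 517 mL.
[Cr^3+] = 3.19 × 10^-2 × (267/517) = 1.647 × 10^-2 M
[OH^-] = 6.20 x 10^-2 × (250/517) = 2.998 × 10^-2 M
Cr(OH)3(s) <=> Cr^3+(aq) + 3 OH^-(aq), so Q = [Cr^3+][OH^-]^3
Q = (1.647 × 10^-2)(2.998 × 10^-2)^3 = 4.44 × 10^-7
Q > Ksp, so Cr(OH)3 will precipitate.

Q ≈ 4.44e-7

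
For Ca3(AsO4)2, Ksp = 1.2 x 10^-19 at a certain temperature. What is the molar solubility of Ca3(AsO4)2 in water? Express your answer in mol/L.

Ca3(AsO4)2(s) ⇌ 3 Ca^2+(aq) + 2 AsO4^3-(aq)
Ksp = [Ca^2+]^3[AsO4^3-]^2
Let s = molar solubility. Then [Ca^2+] = 3s and [AsO4^3-] = 2s.
Substituting: Ksp = (3s)^3(2s)^2 = 108s^5
Solving, s = (1.2 x 10^-19/108)^(1/5) = 6.4 × 10^-5 M

6.4 x 10^-5 M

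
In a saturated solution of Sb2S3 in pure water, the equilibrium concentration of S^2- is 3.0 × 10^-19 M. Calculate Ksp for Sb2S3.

Sb2S3(s) ⇌ 2 Sb^3+ + 3 S^2-
Stoichiometry gives [Sb^3+] = (2/3)[S^2-] = 2.00 x 10^-19 M.
Ksp = [Sb^3+]^2[S^2-]^3
Ksp = (2.00 x 10^-19)^2 × (3.0 x 10^-19)^3 = 1.1 × 10^-93

1.1 x 10^-93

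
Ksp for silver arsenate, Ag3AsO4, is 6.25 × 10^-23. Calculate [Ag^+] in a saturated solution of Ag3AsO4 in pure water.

[Ag^+] = 3.70e-6 M

Ag3AsO4(s) ⇌ 3 Ag^+ + AsO4^3-
Ksp = [Ag^+]^3[AsO4^3-]
For each mole of Ag3AsO4 that dissolves: [Ag^+] = 3s, [AsO4^3-] = s.
Substituting: Ksp = (3s)^3s = 27s^4
Solving, s = (6.25 × 10^-23/27)^(1/4) = 1.233 × 10^-6 M
[Ag^+] = 3s = 3.70 × 10^-6 M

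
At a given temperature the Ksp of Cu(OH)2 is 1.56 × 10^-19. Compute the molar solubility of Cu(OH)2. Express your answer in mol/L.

s ≈ 3.39e-7 M

Cu(OH)2(s) <=> Cu^2+(aq) + 2 OH^-(aq)
Ksp = [Cu^2+][OH^-]^2
With molar solubility s: [Cu^2+] = s, [OH^-] = 2s.
Substituting: Ksp = s(2s)^2 = 4s^3
s^3 = 1.56 × 10^-19 / 4, so s = 3.39 × 10^-7 M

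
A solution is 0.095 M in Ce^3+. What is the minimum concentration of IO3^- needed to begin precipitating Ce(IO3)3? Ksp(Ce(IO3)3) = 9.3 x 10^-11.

[IO3^-] ≈ 9.9 x 10^-4 M

Ce(IO3)3(s) ⇌ Ce^3+(aq) + 3 IO3^-(aq)
Ksp = [Ce^3+][IO3^-]^3
Precipitation begins when Q = Ksp. With [Ce^3+] = 0.095 M:
9.3 x 10^-11 = (0.095) × [IO3^-]^3
[IO3^-] = (9.3 x 10^-11 / 9.5 × 10^-2)^(1/3) = 9.9 x 10^-4 M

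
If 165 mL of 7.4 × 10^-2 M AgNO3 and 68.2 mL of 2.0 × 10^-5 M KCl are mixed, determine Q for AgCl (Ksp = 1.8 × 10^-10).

Q ≈ 3.1 × 10^-7

Total volume = 165 + 68.2 = 233.2 mL.
[Ag^+] = 7.4 × 10^-2 × (165/233.2) = 5.24 x 10^-2 M
[Cl^-] = 2.0 × 10^-5 × (68.2/233.2) = 5.85 x 10^-6 M
AgCl(s) <=> Ag^+ + Cl^-, so Q = [Ag^+][Cl^-]
Q = (5.24 × 10^-2)(5.85 × 10^-6) = 3.1 x 10^-7
Q > Ksp, so AgCl will precipitate.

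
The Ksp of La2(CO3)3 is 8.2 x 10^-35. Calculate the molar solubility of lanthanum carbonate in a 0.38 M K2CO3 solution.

1.9 x 10^-17 M

La2(CO3)3(s) <=> 2 La^3+ + 3 CO3^2-
Ksp = [La^3+]^2[CO3^2-]^3
If s mol/L dissolves here, [La^3+] = 2s, [CO3^2-] = 0.38 + 3s ≈ 0.38 (since CO3^2- from K2CO3 dominates).
Ksp ≈ (2s)^2 × (0.38)^3
s = 1.9 × 10^-17 M
Check: 3s = 5.8 × 10^-17 ≪ 0.38, so the approximation is valid.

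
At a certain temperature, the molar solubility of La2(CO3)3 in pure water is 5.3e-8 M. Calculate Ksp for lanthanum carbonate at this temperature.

4.5 × 10^-35

La2(CO3)3(s) <=> 2 La^3+ + 3 CO3^2-
Let s = molar solubility. Then [La^3+] = 2s and [CO3^2-] = 3s.
Ksp = [La^3+]^2[CO3^2-]^3
Substituting: Ksp = (2s)^2(3s)^3 = 108s^5
With s = 5.3 × 10^-8: Ksp = 4.5 × 10^-35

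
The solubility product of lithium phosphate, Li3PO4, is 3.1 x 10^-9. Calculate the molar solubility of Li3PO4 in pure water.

Li3PO4(s) ⇌ 3 Li^+ + PO4^3-
Ksp = [Li^+]^3[PO4^3-]
With molar solubility s: [Li^+] = 3s, [PO4^3-] = s.
So Ksp = (3s)^3 × s = 27s^4
s^4 = 3.1 x 10^-9 / 27, so s = 3.3 × 10^-3 M

s ≈ 3.3 × 10^-3 M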